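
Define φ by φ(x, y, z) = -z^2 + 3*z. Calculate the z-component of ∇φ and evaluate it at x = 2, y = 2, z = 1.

(∇φ)_3 = ∂φ/∂z = -2*z + 3
At (2, 2, 1): 1.

1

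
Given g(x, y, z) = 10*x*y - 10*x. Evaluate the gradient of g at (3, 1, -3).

(0, 30, 0)

∂g/∂x = 10*y - 10
∂g/∂y = 10*x
∂g/∂z = 0
∇g = (10*y - 10, 10*x, 0)
At (3, 1, -3): (0, 30, 0).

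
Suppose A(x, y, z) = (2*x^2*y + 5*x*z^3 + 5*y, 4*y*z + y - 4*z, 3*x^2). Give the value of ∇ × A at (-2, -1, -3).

(∇×A)₁ = ∂A₃/∂y − ∂A₂/∂z = -4*y + 4
(∇×A)₂ = ∂A₁/∂z − ∂A₃/∂x = 15*x*z^2 - 6*x
(∇×A)₃ = ∂A₂/∂x − ∂A₁/∂y = -2*x^2 - 5
∇×A = (-4*y + 4, 15*x*z^2 - 6*x, -2*x^2 - 5)
At (-2, -1, -3): (8, -258, -13).

(8, -258, -13)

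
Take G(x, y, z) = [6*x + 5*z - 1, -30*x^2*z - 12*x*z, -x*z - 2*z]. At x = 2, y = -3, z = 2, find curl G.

(144, 7, -264)

(∇×G)₁ = ∂G₃/∂y − ∂G₂/∂z = 30*x^2 + 12*x
(∇×G)₂ = ∂G₁/∂z − ∂G₃/∂x = z + 5
(∇×G)₃ = ∂G₂/∂x − ∂G₁/∂y = -60*x*z - 12*z
∇×G = (30*x^2 + 12*x, z + 5, -60*x*z - 12*z)
At (2, -3, 2): (144, 7, -264).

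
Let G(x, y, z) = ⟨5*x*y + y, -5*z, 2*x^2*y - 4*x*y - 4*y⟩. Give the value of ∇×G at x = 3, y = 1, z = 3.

(7, -8, -16)

(∇×G)₁ = ∂G₃/∂y − ∂G₂/∂z = 2*x^2 - 4*x + 1
(∇×G)₂ = ∂G₁/∂z − ∂G₃/∂x = -4*x*y + 4*y
(∇×G)₃ = ∂G₂/∂x − ∂G₁/∂y = -5*x - 1
∇×G = (2*x^2 - 4*x + 1, -4*x*y + 4*y, -5*x - 1)
At (3, 1, 3): (7, -8, -16).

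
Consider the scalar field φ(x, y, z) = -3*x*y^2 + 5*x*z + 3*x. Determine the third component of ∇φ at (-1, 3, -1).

(∇φ)_3 = ∂φ/∂z = 5*x
At (-1, 3, -1): -5.

-5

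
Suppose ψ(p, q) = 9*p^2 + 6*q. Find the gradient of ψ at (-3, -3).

∂ψ/∂p = 18*p
∂ψ/∂q = 6
∇ψ = (18*p, 6)
At (-3, -3): (-54, 6).

(-54, 6)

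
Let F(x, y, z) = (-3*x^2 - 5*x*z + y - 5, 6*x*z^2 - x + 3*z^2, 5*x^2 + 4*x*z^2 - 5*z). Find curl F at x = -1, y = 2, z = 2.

(∇×F)₁ = ∂F₃/∂y − ∂F₂/∂z = -12*x*z - 6*z
(∇×F)₂ = ∂F₁/∂z − ∂F₃/∂x = -15*x - 4*z^2
(∇×F)₃ = ∂F₂/∂x − ∂F₁/∂y = 6*z^2 - 2
∇×F = (-12*x*z - 6*z, -15*x - 4*z^2, 6*z^2 - 2)
At (-1, 2, 2): (12, -1, 22).

(12, -1, 22)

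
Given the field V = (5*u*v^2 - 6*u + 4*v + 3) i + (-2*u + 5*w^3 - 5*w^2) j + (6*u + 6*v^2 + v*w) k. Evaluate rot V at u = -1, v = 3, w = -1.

(∇×V)₁ = ∂V₃/∂v − ∂V₂/∂w = 12*v - 15*w^2 + 11*w
(∇×V)₂ = ∂V₁/∂w − ∂V₃/∂u = -6
(∇×V)₃ = ∂V₂/∂u − ∂V₁/∂v = -10*u*v - 6
∇×V = (12*v - 15*w^2 + 11*w, -6, -10*u*v - 6)
At (-1, 3, -1): (10, -6, 24).

(10, -6, 24)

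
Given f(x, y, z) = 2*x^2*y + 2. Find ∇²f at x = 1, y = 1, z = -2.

∂²f/∂x² = 4*y
∂²f/∂y² = 0
∂²f/∂z² = 0
∇²f = 4*y
At (1, 1, -2): 4.

4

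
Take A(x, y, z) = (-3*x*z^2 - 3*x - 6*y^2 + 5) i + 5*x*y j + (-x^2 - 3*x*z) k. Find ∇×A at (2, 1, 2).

(∇×A)₁ = ∂A₃/∂y − ∂A₂/∂z = 0
(∇×A)₂ = ∂A₁/∂z − ∂A₃/∂x = -6*x*z + 2*x + 3*z
(∇×A)₃ = ∂A₂/∂x − ∂A₁/∂y = 17*y
∇×A = (0, -6*x*z + 2*x + 3*z, 17*y)
At (2, 1, 2): (0, -14, 17).

(0, -14, 17)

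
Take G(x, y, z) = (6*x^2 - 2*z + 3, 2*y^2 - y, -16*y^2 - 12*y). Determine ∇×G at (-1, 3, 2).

(∇×G)₁ = ∂G₃/∂y − ∂G₂/∂z = -32*y - 12
(∇×G)₂ = ∂G₁/∂z − ∂G₃/∂x = -2
(∇×G)₃ = ∂G₂/∂x − ∂G₁/∂y = 0
∇×G = (-32*y - 12, -2, 0)
At (-1, 3, 2): (-108, -2, 0).

(-108, -2, 0)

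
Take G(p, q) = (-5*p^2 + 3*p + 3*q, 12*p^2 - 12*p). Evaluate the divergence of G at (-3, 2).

∂G₁/∂p = -10*p + 3
∂G₂/∂q = 0
∇·G = -10*p + 3
At (-3, 2): 33.

33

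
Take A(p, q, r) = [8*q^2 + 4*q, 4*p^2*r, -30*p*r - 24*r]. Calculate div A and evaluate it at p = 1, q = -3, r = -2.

-54

∂A₁/∂p = 0
∂A₂/∂q = 0
∂A₃/∂r = -30*p - 24
∇·A = -30*p - 24
At (1, -3, -2): -54.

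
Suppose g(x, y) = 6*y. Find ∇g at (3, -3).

∂g/∂x = 0
∂g/∂y = 6
∇g = (0, 6)
At (3, -3): (0, 6).

(0, 6)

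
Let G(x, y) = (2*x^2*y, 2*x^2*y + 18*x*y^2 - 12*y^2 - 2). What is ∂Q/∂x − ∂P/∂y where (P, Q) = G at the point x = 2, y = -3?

∂G₂/∂x = 4*x*y + 18*y^2
∂G₁/∂y = 2*x^2
Scalar curl = -2*x^2 + 4*x*y + 18*y^2
At (2, -3): 130.

130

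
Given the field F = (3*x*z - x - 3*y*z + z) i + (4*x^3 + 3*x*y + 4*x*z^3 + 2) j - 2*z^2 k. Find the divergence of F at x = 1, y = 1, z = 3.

-1

∂F₁/∂x = 3*z - 1
∂F₂/∂y = 3*x
∂F₃/∂z = -4*z
∇·F = 3*x - z - 1
At (1, 1, 3): -1.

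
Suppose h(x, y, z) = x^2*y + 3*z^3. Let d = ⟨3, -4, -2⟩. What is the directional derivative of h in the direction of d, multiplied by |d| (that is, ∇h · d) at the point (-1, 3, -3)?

-184

∂h/∂x = 2*x*y
∂h/∂y = x^2
∂h/∂z = 9*z^2
∇h at (-1, 3, -3) = (-6, 1, 81)
∇h · d = (-6)(3) + (1)(-4) + (81)(-2) = -184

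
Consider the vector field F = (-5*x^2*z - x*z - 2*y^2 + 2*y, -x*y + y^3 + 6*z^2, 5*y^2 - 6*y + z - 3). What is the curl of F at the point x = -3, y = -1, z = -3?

(∇×F)₁ = ∂F₃/∂y − ∂F₂/∂z = 10*y - 12*z - 6
(∇×F)₂ = ∂F₁/∂z − ∂F₃/∂x = -5*x^2 - x
(∇×F)₃ = ∂F₂/∂x − ∂F₁/∂y = 3*y - 2
∇×F = (10*y - 12*z - 6, -5*x^2 - x, 3*y - 2)
At (-3, -1, -3): (20, -42, -5).

(20, -42, -5)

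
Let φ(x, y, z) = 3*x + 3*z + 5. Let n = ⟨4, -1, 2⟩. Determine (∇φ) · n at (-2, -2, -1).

∂φ/∂x = 3
∂φ/∂y = 0
∂φ/∂z = 3
∇φ at (-2, -2, -1) = (3, 0, 3)
∇φ · n = (3)(4) + (0)(-1) + (3)(2) = 18

18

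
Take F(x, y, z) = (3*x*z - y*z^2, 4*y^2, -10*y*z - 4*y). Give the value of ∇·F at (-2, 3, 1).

-3

∂F₁/∂x = 3*z
∂F₂/∂y = 8*y
∂F₃/∂z = -10*y
∇·F = -2*y + 3*z
At (-2, 3, 1): -3.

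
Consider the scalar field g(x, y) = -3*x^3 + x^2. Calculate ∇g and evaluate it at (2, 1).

∂g/∂x = -9*x^2 + 2*x
∂g/∂y = 0
∇g = (-9*x^2 + 2*x, 0)
At (2, 1): (-32, 0).

(-32, 0)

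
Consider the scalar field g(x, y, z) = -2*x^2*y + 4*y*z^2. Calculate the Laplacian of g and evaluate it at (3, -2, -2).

∂²g/∂x² = -4*y
∂²g/∂y² = 0
∂²g/∂z² = 8*y
∇²g = 4*y
At (3, -2, -2): -8.

-8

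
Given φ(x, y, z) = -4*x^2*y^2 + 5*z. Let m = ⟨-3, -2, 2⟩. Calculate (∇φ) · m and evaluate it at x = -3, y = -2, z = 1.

∂φ/∂x = -8*x*y^2
∂φ/∂y = -8*x^2*y
∂φ/∂z = 5
∇φ at (-3, -2, 1) = (96, 144, 5)
∇φ · m = (96)(-3) + (144)(-2) + (5)(2) = -566

-566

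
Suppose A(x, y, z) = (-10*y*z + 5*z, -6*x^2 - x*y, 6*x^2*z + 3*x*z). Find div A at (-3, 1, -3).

∂A₁/∂x = 0
∂A₂/∂y = -x
∂A₃/∂z = 6*x^2 + 3*x
∇·A = 6*x^2 + 2*x
At (-3, 1, -3): 48.

48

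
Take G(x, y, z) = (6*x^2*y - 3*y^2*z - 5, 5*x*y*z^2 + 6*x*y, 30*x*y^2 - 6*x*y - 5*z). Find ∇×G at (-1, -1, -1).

(∇×G)₁ = ∂G₃/∂y − ∂G₂/∂z = -10*x*y*z + 60*x*y - 6*x
(∇×G)₂ = ∂G₁/∂z − ∂G₃/∂x = -33*y^2 + 6*y
(∇×G)₃ = ∂G₂/∂x − ∂G₁/∂y = -6*x^2 + 5*y*z^2 + 6*y*z + 6*y
∇×G = (-10*x*y*z + 60*x*y - 6*x, -33*y^2 + 6*y, -6*x^2 + 5*y*z^2 + 6*y*z + 6*y)
At (-1, -1, -1): (76, -39, -11).

(76, -39, -11)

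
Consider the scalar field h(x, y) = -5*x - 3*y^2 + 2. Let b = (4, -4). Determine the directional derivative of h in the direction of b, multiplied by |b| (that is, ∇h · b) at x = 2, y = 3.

∂h/∂x = -5
∂h/∂y = -6*y
∇h at (2, 3) = (-5, -18)
∇h · b = (-5)(4) + (-18)(-4) = 52

52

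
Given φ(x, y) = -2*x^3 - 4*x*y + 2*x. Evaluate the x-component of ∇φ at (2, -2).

-14

(∇φ)_1 = ∂φ/∂x = -6*x^2 - 4*y + 2
At (2, -2): -14.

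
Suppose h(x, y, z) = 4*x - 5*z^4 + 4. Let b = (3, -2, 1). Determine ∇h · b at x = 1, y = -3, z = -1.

∂h/∂x = 4
∂h/∂y = 0
∂h/∂z = -20*z^3
∇h at (1, -3, -1) = (4, 0, 20)
∇h · b = (4)(3) + (0)(-2) + (20)(1) = 32

32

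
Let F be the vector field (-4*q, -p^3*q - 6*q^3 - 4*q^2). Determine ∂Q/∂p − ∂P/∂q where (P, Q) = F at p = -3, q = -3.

∂F₂/∂p = -3*p^2*q
∂F₁/∂q = -4
Scalar curl = -3*p^2*q + 4
At (-3, -3): 85.

85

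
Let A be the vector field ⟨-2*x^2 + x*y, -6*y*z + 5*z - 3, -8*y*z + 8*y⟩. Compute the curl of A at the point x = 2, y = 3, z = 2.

(∇×A)₁ = ∂A₃/∂y − ∂A₂/∂z = 6*y - 8*z + 3
(∇×A)₂ = ∂A₁/∂z − ∂A₃/∂x = 0
(∇×A)₃ = ∂A₂/∂x − ∂A₁/∂y = -x
∇×A = (6*y - 8*z + 3, 0, -x)
At (2, 3, 2): (5, 0, -2).

(5, 0, -2)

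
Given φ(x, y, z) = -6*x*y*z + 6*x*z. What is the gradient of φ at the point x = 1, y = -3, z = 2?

(48, -12, 24)

∂φ/∂x = -6*y*z + 6*z
∂φ/∂y = -6*x*z
∂φ/∂z = -6*x*y + 6*x
∇φ = (-6*y*z + 6*z, -6*x*z, -6*x*y + 6*x)
At (1, -3, 2): (48, -12, 24).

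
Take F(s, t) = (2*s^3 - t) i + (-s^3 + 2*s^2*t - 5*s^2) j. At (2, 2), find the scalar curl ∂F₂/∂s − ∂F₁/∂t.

-15

∂F₂/∂s = -3*s^2 + 4*s*t - 10*s
∂F₁/∂t = -1
Scalar curl = -3*s^2 + 4*s*t - 10*s + 1
At (2, 2): -15.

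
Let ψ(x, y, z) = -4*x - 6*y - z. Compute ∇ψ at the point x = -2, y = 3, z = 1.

(-4, -6, -1)

∂ψ/∂x = -4
∂ψ/∂y = -6
∂ψ/∂z = -1
∇ψ = (-4, -6, -1)
At (-2, 3, 1): (-4, -6, -1).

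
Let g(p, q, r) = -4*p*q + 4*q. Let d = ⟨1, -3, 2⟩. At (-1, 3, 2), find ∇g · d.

∂g/∂p = -4*q
∂g/∂q = -4*p + 4
∂g/∂r = 0
∇g at (-1, 3, 2) = (-12, 8, 0)
∇g · d = (-12)(1) + (8)(-3) + (0)(2) = -36

-36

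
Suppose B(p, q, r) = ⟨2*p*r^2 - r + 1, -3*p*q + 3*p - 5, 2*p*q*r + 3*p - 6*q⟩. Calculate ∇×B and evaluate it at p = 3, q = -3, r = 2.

(6, 32, 12)

(∇×B)₁ = ∂B₃/∂q − ∂B₂/∂r = 2*p*r - 6
(∇×B)₂ = ∂B₁/∂r − ∂B₃/∂p = 4*p*r - 2*q*r - 4
(∇×B)₃ = ∂B₂/∂p − ∂B₁/∂q = -3*q + 3
∇×B = (2*p*r - 6, 4*p*r - 2*q*r - 4, -3*q + 3)
At (3, -3, 2): (6, 32, 12).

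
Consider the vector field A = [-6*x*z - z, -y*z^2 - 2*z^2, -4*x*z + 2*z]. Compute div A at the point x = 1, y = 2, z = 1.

∂A₁/∂x = -6*z
∂A₂/∂y = -z^2
∂A₃/∂z = -4*x + 2
∇·A = -4*x - z^2 - 6*z + 2
At (1, 2, 1): -9.

-9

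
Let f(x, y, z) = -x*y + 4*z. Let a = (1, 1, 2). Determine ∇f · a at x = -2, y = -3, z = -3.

13

∂f/∂x = -y
∂f/∂y = -x
∂f/∂z = 4
∇f at (-2, -3, -3) = (3, 2, 4)
∇f · a = (3)(1) + (2)(1) + (4)(2) = 13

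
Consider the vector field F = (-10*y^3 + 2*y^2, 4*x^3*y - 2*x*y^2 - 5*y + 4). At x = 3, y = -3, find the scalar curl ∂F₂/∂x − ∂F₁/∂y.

∂F₂/∂x = 12*x^2*y - 2*y^2
∂F₁/∂y = -30*y^2 + 4*y
Scalar curl = 12*x^2*y + 28*y^2 - 4*y
At (3, -3): -60.

-60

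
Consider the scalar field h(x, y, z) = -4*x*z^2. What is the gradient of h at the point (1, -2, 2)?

(-16, 0, -16)

∂h/∂x = -4*z^2
∂h/∂y = 0
∂h/∂z = -8*x*z
∇h = (-4*z^2, 0, -8*x*z)
At (1, -2, 2): (-16, 0, -16).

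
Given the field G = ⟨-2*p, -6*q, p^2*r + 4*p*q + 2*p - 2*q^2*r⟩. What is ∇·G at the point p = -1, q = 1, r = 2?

-9

∂G₁/∂p = -2
∂G₂/∂q = -6
∂G₃/∂r = p^2 - 2*q^2
∇·G = p^2 - 2*q^2 - 8
At (-1, 1, 2): -9.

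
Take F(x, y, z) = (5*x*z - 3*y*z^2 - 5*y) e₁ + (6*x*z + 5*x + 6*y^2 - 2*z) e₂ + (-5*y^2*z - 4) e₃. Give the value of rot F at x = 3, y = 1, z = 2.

(-36, 3, 34)

(∇×F)₁ = ∂F₃/∂y − ∂F₂/∂z = -6*x - 10*y*z + 2
(∇×F)₂ = ∂F₁/∂z − ∂F₃/∂x = 5*x - 6*y*z
(∇×F)₃ = ∂F₂/∂x − ∂F₁/∂y = 3*z^2 + 6*z + 10
∇×F = (-6*x - 10*y*z + 2, 5*x - 6*y*z, 3*z^2 + 6*z + 10)
At (3, 1, 2): (-36, 3, 34).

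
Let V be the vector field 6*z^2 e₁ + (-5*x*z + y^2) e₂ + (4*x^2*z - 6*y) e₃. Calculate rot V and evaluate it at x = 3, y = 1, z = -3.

(∇×V)₁ = ∂V₃/∂y − ∂V₂/∂z = 5*x - 6
(∇×V)₂ = ∂V₁/∂z − ∂V₃/∂x = -8*x*z + 12*z
(∇×V)₃ = ∂V₂/∂x − ∂V₁/∂y = -5*z
∇×V = (5*x - 6, -8*x*z + 12*z, -5*z)
At (3, 1, -3): (9, 36, 15).

(9, 36, 15)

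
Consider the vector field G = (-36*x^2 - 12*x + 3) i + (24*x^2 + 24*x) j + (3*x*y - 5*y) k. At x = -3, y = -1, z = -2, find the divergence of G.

204

∂G₁/∂x = -72*x - 12
∂G₂/∂y = 0
∂G₃/∂z = 0
∇·G = -72*x - 12
At (-3, -1, -2): 204.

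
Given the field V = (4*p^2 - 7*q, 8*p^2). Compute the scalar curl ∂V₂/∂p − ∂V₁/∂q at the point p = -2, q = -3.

∂V₂/∂p = 16*p
∂V₁/∂q = -7
Scalar curl = 16*p + 7
At (-2, -3): -25.

-25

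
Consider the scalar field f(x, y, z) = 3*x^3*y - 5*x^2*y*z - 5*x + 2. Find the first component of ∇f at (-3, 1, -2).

16

(∇f)_1 = ∂f/∂x = 9*x^2*y - 10*x*y*z - 5
At (-3, 1, -2): 16.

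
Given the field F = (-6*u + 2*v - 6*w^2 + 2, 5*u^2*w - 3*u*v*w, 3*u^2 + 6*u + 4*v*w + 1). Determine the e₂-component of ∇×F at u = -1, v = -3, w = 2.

-24

(∇×F)_2 = ∂F₁/∂w − ∂F₃/∂u
= -12*w − (6*u + 6)
= -6*u - 12*w - 6
At (-1, -3, 2): -24.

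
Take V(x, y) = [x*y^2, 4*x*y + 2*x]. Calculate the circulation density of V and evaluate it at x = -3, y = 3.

32

∂V₂/∂x = 4*y + 2
∂V₁/∂y = 2*x*y
Scalar curl = -2*x*y + 4*y + 2
At (-3, 3): 32.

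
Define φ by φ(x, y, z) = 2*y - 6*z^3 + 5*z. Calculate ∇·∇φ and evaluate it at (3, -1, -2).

∂²φ/∂x² = 0
∂²φ/∂y² = 0
∂²φ/∂z² = -36*z
∇²φ = -36*z
At (3, -1, -2): 72.

72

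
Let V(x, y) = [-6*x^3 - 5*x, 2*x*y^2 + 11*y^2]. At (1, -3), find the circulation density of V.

18

∂V₂/∂x = 2*y^2
∂V₁/∂y = 0
Scalar curl = 2*y^2
At (1, -3): 18.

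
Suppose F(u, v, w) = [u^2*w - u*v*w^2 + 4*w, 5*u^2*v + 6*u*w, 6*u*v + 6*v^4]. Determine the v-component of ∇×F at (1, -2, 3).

29

(∇×F)_2 = ∂F₁/∂w − ∂F₃/∂u
= u^2 - 2*u*v*w + 4 − (6*v)
= u^2 - 2*u*v*w - 6*v + 4
At (1, -2, 3): 29.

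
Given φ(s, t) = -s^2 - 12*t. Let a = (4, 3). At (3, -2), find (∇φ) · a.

-60

∂φ/∂s = -2*s
∂φ/∂t = -12
∇φ at (3, -2) = (-6, -12)
∇φ · a = (-6)(4) + (-12)(3) = -60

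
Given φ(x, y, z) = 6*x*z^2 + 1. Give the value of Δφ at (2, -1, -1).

∂²φ/∂x² = 0
∂²φ/∂y² = 0
∂²φ/∂z² = 12*x
∇²φ = 12*x
At (2, -1, -1): 24.

24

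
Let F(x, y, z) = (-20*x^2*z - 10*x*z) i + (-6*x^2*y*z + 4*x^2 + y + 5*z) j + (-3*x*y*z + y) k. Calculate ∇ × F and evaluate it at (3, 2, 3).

(∇×F)₁ = ∂F₃/∂y − ∂F₂/∂z = 6*x^2*y - 3*x*z - 4
(∇×F)₂ = ∂F₁/∂z − ∂F₃/∂x = -20*x^2 - 10*x + 3*y*z
(∇×F)₃ = ∂F₂/∂x − ∂F₁/∂y = -12*x*y*z + 8*x
∇×F = (6*x^2*y - 3*x*z - 4, -20*x^2 - 10*x + 3*y*z, -12*x*y*z + 8*x)
At (3, 2, 3): (77, -192, -192).

(77, -192, -192)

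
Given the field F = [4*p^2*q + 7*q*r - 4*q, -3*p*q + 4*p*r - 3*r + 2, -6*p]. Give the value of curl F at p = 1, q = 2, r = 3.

(∇×F)₁ = ∂F₃/∂q − ∂F₂/∂r = -4*p + 3
(∇×F)₂ = ∂F₁/∂r − ∂F₃/∂p = 7*q + 6
(∇×F)₃ = ∂F₂/∂p − ∂F₁/∂q = -4*p^2 - 3*q - 3*r + 4
∇×F = (-4*p + 3, 7*q + 6, -4*p^2 - 3*q - 3*r + 4)
At (1, 2, 3): (-1, 20, -15).

(-1, 20, -15)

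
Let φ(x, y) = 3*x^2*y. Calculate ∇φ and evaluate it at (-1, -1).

(6, 3)

∂φ/∂x = 6*x*y
∂φ/∂y = 3*x^2
∇φ = (6*x*y, 3*x^2)
At (-1, -1): (6, 3).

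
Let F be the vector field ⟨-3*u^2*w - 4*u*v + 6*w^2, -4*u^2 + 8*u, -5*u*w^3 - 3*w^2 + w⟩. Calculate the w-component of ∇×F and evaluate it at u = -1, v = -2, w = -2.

(∇×F)_3 = ∂F₂/∂u − ∂F₁/∂v
= -8*u + 8 − (-4*u)
= -4*u + 8
At (-1, -2, -2): 12.

12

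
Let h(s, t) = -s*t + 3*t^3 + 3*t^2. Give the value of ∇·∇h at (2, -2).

∂²h/∂s² = 0
∂²h/∂t² = 6*(3*t + 1)
∇²h = 18*t + 6
At (2, -2): -30.

-30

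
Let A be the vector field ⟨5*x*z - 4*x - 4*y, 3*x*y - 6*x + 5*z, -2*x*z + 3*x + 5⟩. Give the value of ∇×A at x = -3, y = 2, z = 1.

(-5, -16, 4)

(∇×A)₁ = ∂A₃/∂y − ∂A₂/∂z = -5
(∇×A)₂ = ∂A₁/∂z − ∂A₃/∂x = 5*x + 2*z - 3
(∇×A)₃ = ∂A₂/∂x − ∂A₁/∂y = 3*y - 2
∇×A = (-5, 5*x + 2*z - 3, 3*y - 2)
At (-3, 2, 1): (-5, -16, 4).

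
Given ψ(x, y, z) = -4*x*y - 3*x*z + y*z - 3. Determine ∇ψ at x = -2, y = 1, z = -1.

(-1, 7, 7)

∂ψ/∂x = -4*y - 3*z
∂ψ/∂y = -4*x + z
∂ψ/∂z = -3*x + y
∇ψ = (-4*y - 3*z, -4*x + z, -3*x + y)
At (-2, 1, -1): (-1, 7, 7).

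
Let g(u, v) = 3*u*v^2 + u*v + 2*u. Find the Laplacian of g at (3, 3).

∂²g/∂u² = 0
∂²g/∂v² = 6*u
∇²g = 6*u
At (3, 3): 18.

18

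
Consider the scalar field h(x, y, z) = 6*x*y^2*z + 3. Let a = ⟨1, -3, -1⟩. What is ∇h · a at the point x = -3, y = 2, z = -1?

-168

∂h/∂x = 6*y^2*z
∂h/∂y = 12*x*y*z
∂h/∂z = 6*x*y^2
∇h at (-3, 2, -1) = (-24, 72, -72)
∇h · a = (-24)(1) + (72)(-3) + (-72)(-1) = -168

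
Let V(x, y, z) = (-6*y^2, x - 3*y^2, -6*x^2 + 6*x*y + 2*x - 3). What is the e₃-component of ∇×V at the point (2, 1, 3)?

(∇×V)_3 = ∂V₂/∂x − ∂V₁/∂y
= 1 − (-12*y)
= 12*y + 1
At (2, 1, 3): 13.

13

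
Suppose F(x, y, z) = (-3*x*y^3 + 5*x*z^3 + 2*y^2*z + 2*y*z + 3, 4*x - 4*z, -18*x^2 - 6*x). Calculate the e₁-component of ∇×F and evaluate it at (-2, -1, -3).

4

(∇×F)_1 = ∂F₃/∂y − ∂F₂/∂z
= 0 − (-4)
= 4
At (-2, -1, -3): 4.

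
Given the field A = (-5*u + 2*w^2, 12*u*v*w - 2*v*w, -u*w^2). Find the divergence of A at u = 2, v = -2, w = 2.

31

∂A₁/∂u = -5
∂A₂/∂v = 12*u*w - 2*w
∂A₃/∂w = -2*u*w
∇·A = 10*u*w - 2*w - 5
At (2, -2, 2): 31.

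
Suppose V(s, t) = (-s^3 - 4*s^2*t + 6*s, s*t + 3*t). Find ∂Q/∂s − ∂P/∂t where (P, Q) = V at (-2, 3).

19

∂V₂/∂s = t
∂V₁/∂t = -4*s^2
Scalar curl = 4*s^2 + t
At (-2, 3): 19.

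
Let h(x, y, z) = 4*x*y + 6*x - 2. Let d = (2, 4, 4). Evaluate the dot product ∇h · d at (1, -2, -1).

∂h/∂x = 4*y + 6
∂h/∂y = 4*x
∂h/∂z = 0
∇h at (1, -2, -1) = (-2, 4, 0)
∇h · d = (-2)(2) + (4)(4) + (0)(4) = 12

12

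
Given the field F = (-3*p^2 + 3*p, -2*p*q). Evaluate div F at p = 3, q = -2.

∂F₁/∂p = -6*p + 3
∂F₂/∂q = -2*p
∇·F = -8*p + 3
At (3, -2): -21.

-21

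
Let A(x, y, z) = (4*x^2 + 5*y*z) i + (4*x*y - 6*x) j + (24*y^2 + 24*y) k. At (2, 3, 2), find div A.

24

∂A₁/∂x = 8*x
∂A₂/∂y = 4*x
∂A₃/∂z = 0
∇·A = 12*x
At (2, 3, 2): 24.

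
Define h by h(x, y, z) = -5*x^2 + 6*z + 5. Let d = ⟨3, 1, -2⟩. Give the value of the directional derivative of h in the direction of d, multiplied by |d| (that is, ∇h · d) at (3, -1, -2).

∂h/∂x = -10*x
∂h/∂y = 0
∂h/∂z = 6
∇h at (3, -1, -2) = (-30, 0, 6)
∇h · d = (-30)(3) + (0)(1) + (6)(-2) = -102

-102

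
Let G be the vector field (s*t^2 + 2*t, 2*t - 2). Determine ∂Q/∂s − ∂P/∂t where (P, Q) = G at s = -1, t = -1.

∂G₂/∂s = 0
∂G₁/∂t = 2*s*t + 2
Scalar curl = -2*s*t - 2
At (-1, -1): -4.

-4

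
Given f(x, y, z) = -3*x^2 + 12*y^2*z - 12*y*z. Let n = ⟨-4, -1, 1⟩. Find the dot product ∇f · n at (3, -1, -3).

-12

∂f/∂x = -6*x
∂f/∂y = 24*y*z - 12*z
∂f/∂z = 12*y^2 - 12*y
∇f at (3, -1, -3) = (-18, 108, 24)
∇f · n = (-18)(-4) + (108)(-1) + (24)(1) = -12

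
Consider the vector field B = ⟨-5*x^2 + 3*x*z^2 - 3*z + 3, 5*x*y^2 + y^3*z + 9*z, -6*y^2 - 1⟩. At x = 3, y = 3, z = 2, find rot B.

(-72, 33, 45)

(∇×B)₁ = ∂B₃/∂y − ∂B₂/∂z = -y^3 - 12*y - 9
(∇×B)₂ = ∂B₁/∂z − ∂B₃/∂x = 6*x*z - 3
(∇×B)₃ = ∂B₂/∂x − ∂B₁/∂y = 5*y^2
∇×B = (-y^3 - 12*y - 9, 6*x*z - 3, 5*y^2)
At (3, 3, 2): (-72, 33, 45).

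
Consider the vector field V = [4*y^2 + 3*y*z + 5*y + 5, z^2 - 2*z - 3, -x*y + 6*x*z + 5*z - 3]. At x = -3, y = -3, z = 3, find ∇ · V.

∂V₁/∂x = 0
∂V₂/∂y = 0
∂V₃/∂z = 6*x + 5
∇·V = 6*x + 5
At (-3, -3, 3): -13.

-13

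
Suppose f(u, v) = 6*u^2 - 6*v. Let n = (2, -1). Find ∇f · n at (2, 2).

54

∂f/∂u = 12*u
∂f/∂v = -6
∇f at (2, 2) = (24, -6)
∇f · n = (24)(2) + (-6)(-1) = 54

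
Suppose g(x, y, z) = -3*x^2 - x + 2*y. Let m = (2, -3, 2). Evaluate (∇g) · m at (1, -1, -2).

∂g/∂x = -6*x - 1
∂g/∂y = 2
∂g/∂z = 0
∇g at (1, -1, -2) = (-7, 2, 0)
∇g · m = (-7)(2) + (2)(-3) + (0)(2) = -20

-20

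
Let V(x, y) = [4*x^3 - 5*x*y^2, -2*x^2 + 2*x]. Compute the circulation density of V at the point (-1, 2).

-14

∂V₂/∂x = -4*x + 2
∂V₁/∂y = -10*x*y
Scalar curl = 10*x*y - 4*x + 2
At (-1, 2): -14.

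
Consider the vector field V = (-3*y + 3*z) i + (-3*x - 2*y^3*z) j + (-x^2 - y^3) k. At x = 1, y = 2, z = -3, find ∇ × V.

(4, 5, 0)

(∇×V)₁ = ∂V₃/∂y − ∂V₂/∂z = 2*y^3 - 3*y^2
(∇×V)₂ = ∂V₁/∂z − ∂V₃/∂x = 2*x + 3
(∇×V)₃ = ∂V₂/∂x − ∂V₁/∂y = 0
∇×V = (2*y^3 - 3*y^2, 2*x + 3, 0)
At (1, 2, -3): (4, 5, 0).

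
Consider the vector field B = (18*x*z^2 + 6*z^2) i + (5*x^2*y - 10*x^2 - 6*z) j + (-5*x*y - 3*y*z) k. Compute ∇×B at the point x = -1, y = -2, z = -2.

(∇×B)₁ = ∂B₃/∂y − ∂B₂/∂z = -5*x - 3*z + 6
(∇×B)₂ = ∂B₁/∂z − ∂B₃/∂x = 36*x*z + 5*y + 12*z
(∇×B)₃ = ∂B₂/∂x − ∂B₁/∂y = 10*x*y - 20*x
∇×B = (-5*x - 3*z + 6, 36*x*z + 5*y + 12*z, 10*x*y - 20*x)
At (-1, -2, -2): (17, 38, 40).

(17, 38, 40)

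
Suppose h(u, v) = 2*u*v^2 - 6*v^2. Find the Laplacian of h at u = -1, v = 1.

∂²h/∂u² = 0
∂²h/∂v² = 4*(u - 3)
∇²h = 4*u - 12
At (-1, 1): -16.

-16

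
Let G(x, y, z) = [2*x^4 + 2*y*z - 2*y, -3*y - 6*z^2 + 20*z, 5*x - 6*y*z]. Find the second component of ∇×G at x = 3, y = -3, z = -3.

(∇×G)_2 = ∂G₁/∂z − ∂G₃/∂x
= 2*y − (5)
= 2*y - 5
At (3, -3, -3): -11.

-11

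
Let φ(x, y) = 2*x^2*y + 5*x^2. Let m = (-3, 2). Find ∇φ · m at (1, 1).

∂φ/∂x = 4*x*y + 10*x
∂φ/∂y = 2*x^2
∇φ at (1, 1) = (14, 2)
∇φ · m = (14)(-3) + (2)(2) = -38

-38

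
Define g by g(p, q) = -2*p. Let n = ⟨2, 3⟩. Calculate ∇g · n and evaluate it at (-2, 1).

-4

∂g/∂p = -2
∂g/∂q = 0
∇g at (-2, 1) = (-2, 0)
∇g · n = (-2)(2) + (0)(3) = -4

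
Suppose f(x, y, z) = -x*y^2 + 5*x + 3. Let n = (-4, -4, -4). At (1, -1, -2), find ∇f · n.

∂f/∂x = -y^2 + 5
∂f/∂y = -2*x*y
∂f/∂z = 0
∇f at (1, -1, -2) = (4, 2, 0)
∇f · n = (4)(-4) + (2)(-4) + (0)(-4) = -24

-24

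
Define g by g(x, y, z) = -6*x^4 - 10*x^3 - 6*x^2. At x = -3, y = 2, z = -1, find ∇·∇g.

-480

∂²g/∂x² = -12*(6*x^2 + 5*x + 1)
∂²g/∂y² = 0
∂²g/∂z² = 0
∇²g = -72*x^2 - 60*x - 12
At (-3, 2, -1): -480.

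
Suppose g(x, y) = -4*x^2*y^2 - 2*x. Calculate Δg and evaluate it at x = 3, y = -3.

∂²g/∂x² = -8*y^2
∂²g/∂y² = -8*x^2
∇²g = -8*x^2 - 8*y^2
At (3, -3): -144.

-144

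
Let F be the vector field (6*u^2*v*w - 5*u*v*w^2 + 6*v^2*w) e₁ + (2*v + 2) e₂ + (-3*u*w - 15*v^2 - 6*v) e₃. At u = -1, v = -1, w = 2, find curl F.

(24, -14, -8)

(∇×F)₁ = ∂F₃/∂v − ∂F₂/∂w = -30*v - 6
(∇×F)₂ = ∂F₁/∂w − ∂F₃/∂u = 6*u^2*v - 10*u*v*w + 6*v^2 + 3*w
(∇×F)₃ = ∂F₂/∂u − ∂F₁/∂v = -6*u^2*w + 5*u*w^2 - 12*v*w
∇×F = (-30*v - 6, 6*u^2*v - 10*u*v*w + 6*v^2 + 3*w, -6*u^2*w + 5*u*w^2 - 12*v*w)
At (-1, -1, 2): (24, -14, -8).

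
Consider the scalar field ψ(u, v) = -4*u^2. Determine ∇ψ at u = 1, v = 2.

∂ψ/∂u = -8*u
∂ψ/∂v = 0
∇ψ = (-8*u, 0)
At (1, 2): (-8, 0).

(-8, 0)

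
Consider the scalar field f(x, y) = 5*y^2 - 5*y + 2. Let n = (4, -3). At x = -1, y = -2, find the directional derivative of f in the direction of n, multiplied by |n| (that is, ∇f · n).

∂f/∂x = 0
∂f/∂y = 10*y - 5
∇f at (-1, -2) = (0, -25)
∇f · n = (0)(4) + (-25)(-3) = 75

75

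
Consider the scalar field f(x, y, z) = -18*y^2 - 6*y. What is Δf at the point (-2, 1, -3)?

∂²f/∂x² = 0
∂²f/∂y² = -36
∂²f/∂z² = 0
∇²f = -36
At (-2, 1, -3): -36.

-36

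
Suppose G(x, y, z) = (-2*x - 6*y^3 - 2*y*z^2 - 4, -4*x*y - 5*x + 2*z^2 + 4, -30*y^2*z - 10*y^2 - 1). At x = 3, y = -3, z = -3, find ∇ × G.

(-468, -36, 187)

(∇×G)₁ = ∂G₃/∂y − ∂G₂/∂z = -60*y*z - 20*y - 4*z
(∇×G)₂ = ∂G₁/∂z − ∂G₃/∂x = -4*y*z
(∇×G)₃ = ∂G₂/∂x − ∂G₁/∂y = 18*y^2 - 4*y + 2*z^2 - 5
∇×G = (-60*y*z - 20*y - 4*z, -4*y*z, 18*y^2 - 4*y + 2*z^2 - 5)
At (3, -3, -3): (-468, -36, 187).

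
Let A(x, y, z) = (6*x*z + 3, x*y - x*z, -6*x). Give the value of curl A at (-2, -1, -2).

(-2, -6, 1)

(∇×A)₁ = ∂A₃/∂y − ∂A₂/∂z = x
(∇×A)₂ = ∂A₁/∂z − ∂A₃/∂x = 6*x + 6
(∇×A)₃ = ∂A₂/∂x − ∂A₁/∂y = y - z
∇×A = (x, 6*x + 6, y - z)
At (-2, -1, -2): (-2, -6, 1).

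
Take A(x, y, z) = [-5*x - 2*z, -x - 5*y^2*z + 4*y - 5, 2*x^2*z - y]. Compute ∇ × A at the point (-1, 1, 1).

(∇×A)₁ = ∂A₃/∂y − ∂A₂/∂z = 5*y^2 - 1
(∇×A)₂ = ∂A₁/∂z − ∂A₃/∂x = -4*x*z - 2
(∇×A)₃ = ∂A₂/∂x − ∂A₁/∂y = -1
∇×A = (5*y^2 - 1, -4*x*z - 2, -1)
At (-1, 1, 1): (4, 2, -1).

(4, 2, -1)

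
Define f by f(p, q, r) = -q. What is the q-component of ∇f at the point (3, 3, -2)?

(∇f)_2 = ∂f/∂q = -1
At (3, 3, -2): -1.

-1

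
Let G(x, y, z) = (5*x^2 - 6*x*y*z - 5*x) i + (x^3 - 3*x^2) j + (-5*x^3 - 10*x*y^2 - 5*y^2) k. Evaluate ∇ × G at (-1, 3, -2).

(30, 123, 21)

(∇×G)₁ = ∂G₃/∂y − ∂G₂/∂z = -20*x*y - 10*y
(∇×G)₂ = ∂G₁/∂z − ∂G₃/∂x = 15*x^2 - 6*x*y + 10*y^2
(∇×G)₃ = ∂G₂/∂x − ∂G₁/∂y = 3*x^2 + 6*x*z - 6*x
∇×G = (-20*x*y - 10*y, 15*x^2 - 6*x*y + 10*y^2, 3*x^2 + 6*x*z - 6*x)
At (-1, 3, -2): (30, 123, 21).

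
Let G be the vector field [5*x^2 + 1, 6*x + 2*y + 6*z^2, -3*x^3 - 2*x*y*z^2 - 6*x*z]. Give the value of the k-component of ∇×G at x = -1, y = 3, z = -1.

6

(∇×G)_3 = ∂G₂/∂x − ∂G₁/∂y
= 6 − (0)
= 6
At (-1, 3, -1): 6.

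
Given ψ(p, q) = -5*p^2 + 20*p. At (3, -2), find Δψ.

∂²ψ/∂p² = -10
∂²ψ/∂q² = 0
∇²ψ = -10
At (3, -2): -10.

-10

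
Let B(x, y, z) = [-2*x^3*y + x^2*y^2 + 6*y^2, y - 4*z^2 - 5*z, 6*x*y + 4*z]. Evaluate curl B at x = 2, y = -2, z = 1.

(25, 12, 56)

(∇×B)₁ = ∂B₃/∂y − ∂B₂/∂z = 6*x + 8*z + 5
(∇×B)₂ = ∂B₁/∂z − ∂B₃/∂x = -6*y
(∇×B)₃ = ∂B₂/∂x − ∂B₁/∂y = 2*x^3 - 2*x^2*y - 12*y
∇×B = (6*x + 8*z + 5, -6*y, 2*x^3 - 2*x^2*y - 12*y)
At (2, -2, 1): (25, 12, 56).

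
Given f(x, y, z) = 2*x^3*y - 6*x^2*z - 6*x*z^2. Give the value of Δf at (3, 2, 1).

∂²f/∂x² = 12*(x*y - z)
∂²f/∂y² = 0
∂²f/∂z² = -12*x
∇²f = 12*x*y - 12*x - 12*z
At (3, 2, 1): 24.

24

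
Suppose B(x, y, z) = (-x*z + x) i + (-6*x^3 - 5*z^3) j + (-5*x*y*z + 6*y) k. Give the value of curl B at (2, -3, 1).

(11, -17, -72)

(∇×B)₁ = ∂B₃/∂y − ∂B₂/∂z = -5*x*z + 15*z^2 + 6
(∇×B)₂ = ∂B₁/∂z − ∂B₃/∂x = -x + 5*y*z
(∇×B)₃ = ∂B₂/∂x − ∂B₁/∂y = -18*x^2
∇×B = (-5*x*z + 15*z^2 + 6, -x + 5*y*z, -18*x^2)
At (2, -3, 1): (11, -17, -72).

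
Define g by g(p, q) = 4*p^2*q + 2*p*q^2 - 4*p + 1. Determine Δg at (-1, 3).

∂²g/∂p² = 8*q
∂²g/∂q² = 4*p
∇²g = 4*p + 8*q
At (-1, 3): 20.

20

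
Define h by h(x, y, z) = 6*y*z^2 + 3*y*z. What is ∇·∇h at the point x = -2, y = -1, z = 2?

∂²h/∂x² = 0
∂²h/∂y² = 0
∂²h/∂z² = 12*y
∇²h = 12*y
At (-2, -1, 2): -12.

-12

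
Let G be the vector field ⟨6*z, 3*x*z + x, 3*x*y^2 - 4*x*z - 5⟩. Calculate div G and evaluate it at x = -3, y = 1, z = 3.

12

∂G₁/∂x = 0
∂G₂/∂y = 0
∂G₃/∂z = -4*x
∇·G = -4*x
At (-3, 1, 3): 12.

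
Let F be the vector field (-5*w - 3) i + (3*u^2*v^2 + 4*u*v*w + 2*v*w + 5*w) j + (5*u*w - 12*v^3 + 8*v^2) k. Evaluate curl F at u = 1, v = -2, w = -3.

(-169, 10, 48)

(∇×F)₁ = ∂F₃/∂v − ∂F₂/∂w = -4*u*v - 36*v^2 + 14*v - 5
(∇×F)₂ = ∂F₁/∂w − ∂F₃/∂u = -5*w - 5
(∇×F)₃ = ∂F₂/∂u − ∂F₁/∂v = 6*u*v^2 + 4*v*w
∇×F = (-4*u*v - 36*v^2 + 14*v - 5, -5*w - 5, 6*u*v^2 + 4*v*w)
At (1, -2, -3): (-169, 10, 48).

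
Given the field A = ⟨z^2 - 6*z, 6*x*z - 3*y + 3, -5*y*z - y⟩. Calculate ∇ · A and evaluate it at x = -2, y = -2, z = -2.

∂A₁/∂x = 0
∂A₂/∂y = -3
∂A₃/∂z = -5*y
∇·A = -5*y - 3
At (-2, -2, -2): 7.

7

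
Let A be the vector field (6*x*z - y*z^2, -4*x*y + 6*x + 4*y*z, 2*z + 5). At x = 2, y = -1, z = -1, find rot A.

(4, 10, 11)

(∇×A)₁ = ∂A₃/∂y − ∂A₂/∂z = -4*y
(∇×A)₂ = ∂A₁/∂z − ∂A₃/∂x = 6*x - 2*y*z
(∇×A)₃ = ∂A₂/∂x − ∂A₁/∂y = -4*y + z^2 + 6
∇×A = (-4*y, 6*x - 2*y*z, -4*y + z^2 + 6)
At (2, -1, -1): (4, 10, 11).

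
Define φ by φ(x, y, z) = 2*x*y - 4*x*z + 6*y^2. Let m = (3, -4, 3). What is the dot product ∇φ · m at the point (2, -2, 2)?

20

∂φ/∂x = 2*y - 4*z
∂φ/∂y = 2*x + 12*y
∂φ/∂z = -4*x
∇φ at (2, -2, 2) = (-12, -20, -8)
∇φ · m = (-12)(3) + (-20)(-4) + (-8)(3) = 20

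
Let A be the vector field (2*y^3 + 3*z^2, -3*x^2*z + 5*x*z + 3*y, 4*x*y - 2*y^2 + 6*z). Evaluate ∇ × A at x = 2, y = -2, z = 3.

(∇×A)₁ = ∂A₃/∂y − ∂A₂/∂z = 3*x^2 - x - 4*y
(∇×A)₂ = ∂A₁/∂z − ∂A₃/∂x = -4*y + 6*z
(∇×A)₃ = ∂A₂/∂x − ∂A₁/∂y = -6*x*z - 6*y^2 + 5*z
∇×A = (3*x^2 - x - 4*y, -4*y + 6*z, -6*x*z - 6*y^2 + 5*z)
At (2, -2, 3): (18, 26, -45).

(18, 26, -45)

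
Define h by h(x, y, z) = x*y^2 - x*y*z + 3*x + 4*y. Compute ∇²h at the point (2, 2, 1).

4

∂²h/∂x² = 0
∂²h/∂y² = 2*x
∂²h/∂z² = 0
∇²h = 2*x
At (2, 2, 1): 4.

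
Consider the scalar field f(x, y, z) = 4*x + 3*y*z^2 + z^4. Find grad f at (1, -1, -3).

(4, 27, -90)

∂f/∂x = 4
∂f/∂y = 3*z^2
∂f/∂z = 6*y*z + 4*z^3
∇f = (4, 3*z^2, 6*y*z + 4*z^3)
At (1, -1, -3): (4, 27, -90).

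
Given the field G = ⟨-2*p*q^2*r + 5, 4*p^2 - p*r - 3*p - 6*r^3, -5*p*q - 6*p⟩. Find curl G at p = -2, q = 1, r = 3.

(170, 15, -46)

(∇×G)₁ = ∂G₃/∂q − ∂G₂/∂r = -4*p + 18*r^2
(∇×G)₂ = ∂G₁/∂r − ∂G₃/∂p = -2*p*q^2 + 5*q + 6
(∇×G)₃ = ∂G₂/∂p − ∂G₁/∂q = 4*p*q*r + 8*p - r - 3
∇×G = (-4*p + 18*r^2, -2*p*q^2 + 5*q + 6, 4*p*q*r + 8*p - r - 3)
At (-2, 1, 3): (170, 15, -46).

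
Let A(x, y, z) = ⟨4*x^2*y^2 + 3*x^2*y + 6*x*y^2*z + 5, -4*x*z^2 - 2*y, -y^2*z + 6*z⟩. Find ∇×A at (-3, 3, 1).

(∇×A)₁ = ∂A₃/∂y − ∂A₂/∂z = 8*x*z - 2*y*z
(∇×A)₂ = ∂A₁/∂z − ∂A₃/∂x = 6*x*y^2
(∇×A)₃ = ∂A₂/∂x − ∂A₁/∂y = -8*x^2*y - 3*x^2 - 12*x*y*z - 4*z^2
∇×A = (8*x*z - 2*y*z, 6*x*y^2, -8*x^2*y - 3*x^2 - 12*x*y*z - 4*z^2)
At (-3, 3, 1): (-30, -162, -139).

(-30, -162, -139)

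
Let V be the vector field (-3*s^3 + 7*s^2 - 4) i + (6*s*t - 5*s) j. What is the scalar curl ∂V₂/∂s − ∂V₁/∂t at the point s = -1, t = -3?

-23

∂V₂/∂s = 6*t - 5
∂V₁/∂t = 0
Scalar curl = 6*t - 5
At (-1, -3): -23.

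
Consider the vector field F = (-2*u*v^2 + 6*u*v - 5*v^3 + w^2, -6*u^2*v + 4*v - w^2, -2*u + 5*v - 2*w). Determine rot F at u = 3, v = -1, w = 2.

(9, 6, 21)

(∇×F)₁ = ∂F₃/∂v − ∂F₂/∂w = 2*w + 5
(∇×F)₂ = ∂F₁/∂w − ∂F₃/∂u = 2*w + 2
(∇×F)₃ = ∂F₂/∂u − ∂F₁/∂v = -8*u*v - 6*u + 15*v^2
∇×F = (2*w + 5, 2*w + 2, -8*u*v - 6*u + 15*v^2)
At (3, -1, 2): (9, 6, 21).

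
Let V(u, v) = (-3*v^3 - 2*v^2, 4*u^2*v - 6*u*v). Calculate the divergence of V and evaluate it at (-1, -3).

10

∂V₁/∂u = 0
∂V₂/∂v = 4*u^2 - 6*u
∇·V = 4*u^2 - 6*u
At (-1, -3): 10.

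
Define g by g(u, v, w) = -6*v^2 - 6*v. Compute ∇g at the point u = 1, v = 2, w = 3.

(0, -30, 0)

∂g/∂u = 0
∂g/∂v = -12*v - 6
∂g/∂w = 0
∇g = (0, -12*v - 6, 0)
At (1, 2, 3): (0, -30, 0).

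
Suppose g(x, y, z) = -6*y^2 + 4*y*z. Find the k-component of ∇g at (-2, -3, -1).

(∇g)_3 = ∂g/∂z = 4*y
At (-2, -3, -1): -12.

-12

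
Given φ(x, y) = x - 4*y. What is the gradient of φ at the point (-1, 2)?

(1, -4)

∂φ/∂x = 1
∂φ/∂y = -4
∇φ = (1, -4)
At (-1, 2): (1, -4).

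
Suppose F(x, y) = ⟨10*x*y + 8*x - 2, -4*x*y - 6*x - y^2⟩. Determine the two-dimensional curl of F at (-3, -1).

∂F₂/∂x = -4*y - 6
∂F₁/∂y = 10*x
Scalar curl = -10*x - 4*y - 6
At (-3, -1): 28.

28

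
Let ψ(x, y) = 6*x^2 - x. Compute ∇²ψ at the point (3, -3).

∂²ψ/∂x² = 12
∂²ψ/∂y² = 0
∇²ψ = 12
At (3, -3): 12.

12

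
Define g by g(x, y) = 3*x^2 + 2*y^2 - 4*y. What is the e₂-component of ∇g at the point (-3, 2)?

4

(∇g)_2 = ∂g/∂y = 4*y - 4
At (-3, 2): 4.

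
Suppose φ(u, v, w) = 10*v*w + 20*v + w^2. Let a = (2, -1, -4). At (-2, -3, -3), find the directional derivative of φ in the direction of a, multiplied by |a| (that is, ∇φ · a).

∂φ/∂u = 0
∂φ/∂v = 10*w + 20
∂φ/∂w = 10*v + 2*w
∇φ at (-2, -3, -3) = (0, -10, -36)
∇φ · a = (0)(2) + (-10)(-1) + (-36)(-4) = 154

154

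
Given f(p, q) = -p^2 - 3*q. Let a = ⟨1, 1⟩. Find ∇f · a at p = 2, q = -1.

-7

∂f/∂p = -2*p
∂f/∂q = -3
∇f at (2, -1) = (-4, -3)
∇f · a = (-4)(1) + (-3)(1) = -7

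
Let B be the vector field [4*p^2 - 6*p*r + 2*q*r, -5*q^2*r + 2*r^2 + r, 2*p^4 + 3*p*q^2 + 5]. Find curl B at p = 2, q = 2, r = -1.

(∇×B)₁ = ∂B₃/∂q − ∂B₂/∂r = 6*p*q + 5*q^2 - 4*r - 1
(∇×B)₂ = ∂B₁/∂r − ∂B₃/∂p = -8*p^3 - 6*p - 3*q^2 + 2*q
(∇×B)₃ = ∂B₂/∂p − ∂B₁/∂q = -2*r
∇×B = (6*p*q + 5*q^2 - 4*r - 1, -8*p^3 - 6*p - 3*q^2 + 2*q, -2*r)
At (2, 2, -1): (47, -84, 2).

(47, -84, 2)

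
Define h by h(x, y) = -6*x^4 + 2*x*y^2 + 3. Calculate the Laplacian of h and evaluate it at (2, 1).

∂²h/∂x² = -72*x^2
∂²h/∂y² = 4*x
∇²h = -72*x^2 + 4*x
At (2, 1): -280.

-280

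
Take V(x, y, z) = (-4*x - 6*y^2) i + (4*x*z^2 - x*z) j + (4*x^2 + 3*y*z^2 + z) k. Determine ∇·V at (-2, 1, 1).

3

∂V₁/∂x = -4
∂V₂/∂y = 0
∂V₃/∂z = 6*y*z + 1
∇·V = 6*y*z - 3
At (-2, 1, 1): 3.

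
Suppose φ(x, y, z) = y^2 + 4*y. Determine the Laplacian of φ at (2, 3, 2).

2

∂²φ/∂x² = 0
∂²φ/∂y² = 2
∂²φ/∂z² = 0
∇²φ = 2
At (2, 3, 2): 2.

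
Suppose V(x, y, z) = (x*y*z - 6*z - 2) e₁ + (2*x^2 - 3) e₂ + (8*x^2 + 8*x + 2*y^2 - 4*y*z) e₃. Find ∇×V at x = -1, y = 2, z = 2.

(∇×V)₁ = ∂V₃/∂y − ∂V₂/∂z = 4*y - 4*z
(∇×V)₂ = ∂V₁/∂z − ∂V₃/∂x = x*y - 16*x - 14
(∇×V)₃ = ∂V₂/∂x − ∂V₁/∂y = -x*z + 4*x
∇×V = (4*y - 4*z, x*y - 16*x - 14, -x*z + 4*x)
At (-1, 2, 2): (0, 0, -2).

(0, 0, -2)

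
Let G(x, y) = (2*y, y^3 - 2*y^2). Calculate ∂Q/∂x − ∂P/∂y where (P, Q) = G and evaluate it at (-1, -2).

-2

∂G₂/∂x = 0
∂G₁/∂y = 2
Scalar curl = -2
At (-1, -2): -2.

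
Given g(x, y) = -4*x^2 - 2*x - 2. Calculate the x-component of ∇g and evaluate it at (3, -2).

(∇g)_1 = ∂g/∂x = -8*x - 2
At (3, -2): -26.

-26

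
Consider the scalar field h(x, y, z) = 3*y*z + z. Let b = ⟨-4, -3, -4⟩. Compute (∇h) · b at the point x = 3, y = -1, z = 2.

∂h/∂x = 0
∂h/∂y = 3*z
∂h/∂z = 3*y + 1
∇h at (3, -1, 2) = (0, 6, -2)
∇h · b = (0)(-4) + (6)(-3) + (-2)(-4) = -10

-10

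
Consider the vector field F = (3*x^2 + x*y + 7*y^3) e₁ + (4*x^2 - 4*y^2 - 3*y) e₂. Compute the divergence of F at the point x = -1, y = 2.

∂F₁/∂x = 6*x + y
∂F₂/∂y = -8*y - 3
∇·F = 6*x - 7*y - 3
At (-1, 2): -23.

-23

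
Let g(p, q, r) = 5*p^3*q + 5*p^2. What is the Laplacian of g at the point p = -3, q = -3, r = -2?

∂²g/∂p² = 10*(3*p*q + 1)
∂²g/∂q² = 0
∂²g/∂r² = 0
∇²g = 30*p*q + 10
At (-3, -3, -2): 280.

280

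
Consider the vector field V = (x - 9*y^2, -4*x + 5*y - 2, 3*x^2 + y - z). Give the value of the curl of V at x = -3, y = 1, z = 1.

(1, 18, 14)

(∇×V)₁ = ∂V₃/∂y − ∂V₂/∂z = 1
(∇×V)₂ = ∂V₁/∂z − ∂V₃/∂x = -6*x
(∇×V)₃ = ∂V₂/∂x − ∂V₁/∂y = 18*y - 4
∇×V = (1, -6*x, 18*y - 4)
At (-3, 1, 1): (1, 18, 14).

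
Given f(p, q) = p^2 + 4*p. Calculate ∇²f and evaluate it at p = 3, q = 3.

2

∂²f/∂p² = 2
∂²f/∂q² = 0
∇²f = 2
At (3, 3): 2.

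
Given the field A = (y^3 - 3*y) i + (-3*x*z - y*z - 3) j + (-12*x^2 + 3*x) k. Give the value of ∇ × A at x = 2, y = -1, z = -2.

(∇×A)₁ = ∂A₃/∂y − ∂A₂/∂z = 3*x + y
(∇×A)₂ = ∂A₁/∂z − ∂A₃/∂x = 24*x - 3
(∇×A)₃ = ∂A₂/∂x − ∂A₁/∂y = -3*y^2 - 3*z + 3
∇×A = (3*x + y, 24*x - 3, -3*y^2 - 3*z + 3)
At (2, -1, -2): (5, 45, 6).

(5, 45, 6)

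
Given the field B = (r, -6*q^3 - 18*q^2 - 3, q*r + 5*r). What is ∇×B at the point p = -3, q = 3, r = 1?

(1, 1, 0)

(∇×B)₁ = ∂B₃/∂q − ∂B₂/∂r = r
(∇×B)₂ = ∂B₁/∂r − ∂B₃/∂p = 1
(∇×B)₃ = ∂B₂/∂p − ∂B₁/∂q = 0
∇×B = (r, 1, 0)
At (-3, 3, 1): (1, 1, 0).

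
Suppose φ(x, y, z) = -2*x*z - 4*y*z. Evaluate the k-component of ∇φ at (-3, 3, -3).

(∇φ)_3 = ∂φ/∂z = -2*x - 4*y
At (-3, 3, -3): -6.

-6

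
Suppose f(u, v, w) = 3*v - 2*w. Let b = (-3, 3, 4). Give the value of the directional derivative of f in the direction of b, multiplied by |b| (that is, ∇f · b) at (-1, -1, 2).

∂f/∂u = 0
∂f/∂v = 3
∂f/∂w = -2
∇f at (-1, -1, 2) = (0, 3, -2)
∇f · b = (0)(-3) + (3)(3) + (-2)(4) = 1

1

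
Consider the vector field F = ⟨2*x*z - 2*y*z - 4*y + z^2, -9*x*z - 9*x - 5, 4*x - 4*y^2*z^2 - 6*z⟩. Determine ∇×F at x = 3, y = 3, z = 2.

(-69, 0, -19)

(∇×F)₁ = ∂F₃/∂y − ∂F₂/∂z = 9*x - 8*y*z^2
(∇×F)₂ = ∂F₁/∂z − ∂F₃/∂x = 2*x - 2*y + 2*z - 4
(∇×F)₃ = ∂F₂/∂x − ∂F₁/∂y = -7*z - 5
∇×F = (9*x - 8*y*z^2, 2*x - 2*y + 2*z - 4, -7*z - 5)
At (3, 3, 2): (-69, 0, -19).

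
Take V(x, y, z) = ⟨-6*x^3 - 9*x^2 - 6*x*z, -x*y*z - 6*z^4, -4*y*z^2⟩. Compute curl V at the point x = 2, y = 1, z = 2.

(∇×V)₁ = ∂V₃/∂y − ∂V₂/∂z = x*y + 24*z^3 - 4*z^2
(∇×V)₂ = ∂V₁/∂z − ∂V₃/∂x = -6*x
(∇×V)₃ = ∂V₂/∂x − ∂V₁/∂y = -y*z
∇×V = (x*y + 24*z^3 - 4*z^2, -6*x, -y*z)
At (2, 1, 2): (178, -12, -2).

(178, -12, -2)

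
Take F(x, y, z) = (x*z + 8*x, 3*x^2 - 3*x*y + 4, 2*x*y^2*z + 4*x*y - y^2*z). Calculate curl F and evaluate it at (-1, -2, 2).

(20, -9, 0)

(∇×F)₁ = ∂F₃/∂y − ∂F₂/∂z = 4*x*y*z + 4*x - 2*y*z
(∇×F)₂ = ∂F₁/∂z − ∂F₃/∂x = x - 2*y^2*z - 4*y
(∇×F)₃ = ∂F₂/∂x − ∂F₁/∂y = 6*x - 3*y
∇×F = (4*x*y*z + 4*x - 2*y*z, x - 2*y^2*z - 4*y, 6*x - 3*y)
At (-1, -2, 2): (20, -9, 0).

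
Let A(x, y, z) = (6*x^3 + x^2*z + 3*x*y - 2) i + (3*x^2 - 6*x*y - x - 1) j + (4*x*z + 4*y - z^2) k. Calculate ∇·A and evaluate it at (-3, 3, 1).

∂A₁/∂x = 18*x^2 + 2*x*z + 3*y
∂A₂/∂y = -6*x
∂A₃/∂z = 4*x - 2*z
∇·A = 18*x^2 + 2*x*z - 2*x + 3*y - 2*z
At (-3, 3, 1): 169.

169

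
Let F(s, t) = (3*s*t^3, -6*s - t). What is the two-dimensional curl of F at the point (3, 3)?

∂F₂/∂s = -6
∂F₁/∂t = 9*s*t^2
Scalar curl = -9*s*t^2 - 6
At (3, 3): -249.

-249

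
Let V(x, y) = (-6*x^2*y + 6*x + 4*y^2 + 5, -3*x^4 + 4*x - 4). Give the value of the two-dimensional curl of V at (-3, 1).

∂V₂/∂x = -12*x^3 + 4
∂V₁/∂y = -6*x^2 + 8*y
Scalar curl = -12*x^3 + 6*x^2 - 8*y + 4
At (-3, 1): 374.

374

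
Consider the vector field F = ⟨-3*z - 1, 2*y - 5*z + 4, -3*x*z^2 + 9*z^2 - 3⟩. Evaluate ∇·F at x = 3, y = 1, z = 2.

2

∂F₁/∂x = 0
∂F₂/∂y = 2
∂F₃/∂z = -6*x*z + 18*z
∇·F = -6*x*z + 18*z + 2
At (3, 1, 2): 2.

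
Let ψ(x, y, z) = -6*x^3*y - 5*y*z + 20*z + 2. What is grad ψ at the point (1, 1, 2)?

(-18, -16, 15)

∂ψ/∂x = -18*x^2*y
∂ψ/∂y = -6*x^3 - 5*z
∂ψ/∂z = -5*y + 20
∇ψ = (-18*x^2*y, -6*x^3 - 5*z, -5*y + 20)
At (1, 1, 2): (-18, -16, 15).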